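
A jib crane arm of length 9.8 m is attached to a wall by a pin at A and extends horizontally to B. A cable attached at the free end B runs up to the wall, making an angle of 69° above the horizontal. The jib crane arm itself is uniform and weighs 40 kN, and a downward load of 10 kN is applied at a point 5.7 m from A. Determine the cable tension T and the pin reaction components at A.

ΣM about A: T·sin69°·9.8 − 40·4.9 − 10·5.7 = 0 → T = 253/(9.8·0.93358) = 27.653 ≈ 27.65 kN.
ΣF_x = 0: A_x − T·cos69° = 0 → A_x = 27.653 × 0.358368 = 9.910 kN.
ΣF_y = 0: A_y + T·sin69° − 40 − 10 = 0 → A_y = 50 − 27.653 × 0.93358 = 24.18 kN.

T = 27.65 kN, A_x = 9.910 kN, A_y = 24.18 kN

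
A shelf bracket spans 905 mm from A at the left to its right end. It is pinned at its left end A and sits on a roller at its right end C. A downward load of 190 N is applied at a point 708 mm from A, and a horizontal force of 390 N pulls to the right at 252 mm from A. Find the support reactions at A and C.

Moments about A: C_y·905 − 190·708 = 0 → C_y = 134520/905 = 148.641 ≈ 148.6 N.
ΣF_y = 0: A_y + 148.641 − 190 = 0 → A_y = 41.36 N.
ΣF_x = 0: A_x + 390 = 0 → A_x = -390.0 N.

A_x = -390.0 N, A_y = 41.36 N, C_y = 148.6 N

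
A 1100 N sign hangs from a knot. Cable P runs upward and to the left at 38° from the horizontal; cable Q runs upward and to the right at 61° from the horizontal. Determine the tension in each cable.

T_P = 539.9 N, T_Q = 877.6 N

ΣF_x = 0: −T_P·cos38° + T_Q·cos61° = 0 → T_Q = 1.6254·T_P.
ΣF_y = 0: T_P·sin38° + T_Q·sin61° = 1100.
Substitute: T_P·(0.615661 + 1.6254·0.87462) = 1100 → T_P = 539.939 ≈ 539.9 N.
Then T_Q = 1.6254 × 539.939 = 877.6 N.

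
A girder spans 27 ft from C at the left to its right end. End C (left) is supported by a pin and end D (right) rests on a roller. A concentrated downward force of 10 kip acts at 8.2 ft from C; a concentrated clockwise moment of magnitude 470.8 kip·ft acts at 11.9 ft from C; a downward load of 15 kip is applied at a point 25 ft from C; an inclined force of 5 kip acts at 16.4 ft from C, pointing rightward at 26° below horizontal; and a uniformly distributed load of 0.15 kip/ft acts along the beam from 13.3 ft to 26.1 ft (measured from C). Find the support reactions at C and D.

C_x = -4.494 kip, C_y = -7.983 kip, D_y = 37.10 kip

Resultant of the distributed load: 0.15 × 12.8 = 1.92 kip at 19.7 ft from C.
ΣM about C: D_y·27 − 10·8.2 − 470.8 − 15·25 − 5·sin26°·16.4 − (0.15·12.8)·19.7 = 0 → D_y = 1001.57/27 = 37.0952 ≈ 37.10 kip.
ΣF_y = 0: C_y + 37.0952 − 10 − 15 − 5·sin26° − 0.15·12.8 = 0 → C_y = -7.983 kip.
ΣF_x = 0: C_x + 5·cos26° = 0 → C_x = -4.494 kip.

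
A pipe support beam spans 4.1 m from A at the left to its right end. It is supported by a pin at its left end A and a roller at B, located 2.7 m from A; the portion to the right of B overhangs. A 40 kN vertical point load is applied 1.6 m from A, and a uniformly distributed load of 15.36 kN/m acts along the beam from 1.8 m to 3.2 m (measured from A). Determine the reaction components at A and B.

Resultant of the distributed load: 15.36 × 1.4 = 21.504 kN at 2.5 m from A.
Taking moments about A: B_y·2.7 − 40·1.6 − (15.36·1.4)·2.5 = 0 → B_y = 117.76/2.7 = 43.6148 ≈ 43.61 kN.
ΣF_y = 0: A_y + 43.6148 − 40 − 15.36·1.4 = 0 → A_y = 17.89 kN.
ΣF_x = 0: no horizontal applied forces, so A_x = 0.

A_x = 0, A_y = 17.89 kN, B_y = 43.61 kN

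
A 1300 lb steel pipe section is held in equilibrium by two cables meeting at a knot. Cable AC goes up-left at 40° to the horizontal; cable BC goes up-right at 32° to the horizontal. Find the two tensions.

ΣF_x = 0: −T_AC·cos40° + T_BC·cos32° = 0 → T_BC = 0.903303·T_AC.
ΣF_y = 0: T_AC·sin40° + T_BC·sin32° = 1300.
Substitute: T_AC·(0.642788 + 0.903303·0.529919) = 1300 → T_AC = 1159.2 ≈ 1159 lb.
Then T_BC = 0.903303 × 1159.2 = 1047 lb.

T_AC = 1159 lb, T_BC = 1047 lb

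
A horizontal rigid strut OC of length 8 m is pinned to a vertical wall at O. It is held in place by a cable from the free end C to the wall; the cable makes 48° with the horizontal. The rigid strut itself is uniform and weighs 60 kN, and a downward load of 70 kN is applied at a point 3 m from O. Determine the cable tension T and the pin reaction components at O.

T = 75.69 kN, O_x = 50.65 kN, O_y = 73.75 kN

ΣM about O: T·sin48°·8 − 60·4 − 70·3 = 0 → T = 450/(8·0.743145) = 75.6918 ≈ 75.69 kN.
ΣF_x = 0: O_x − T·cos48° = 0 → O_x = 75.6918 × 0.669131 = 50.65 kN.
ΣF_y = 0: O_y + T·sin48° − 60 − 70 = 0 → O_y = 130 − 75.6918 × 0.743145 = 73.75 kN.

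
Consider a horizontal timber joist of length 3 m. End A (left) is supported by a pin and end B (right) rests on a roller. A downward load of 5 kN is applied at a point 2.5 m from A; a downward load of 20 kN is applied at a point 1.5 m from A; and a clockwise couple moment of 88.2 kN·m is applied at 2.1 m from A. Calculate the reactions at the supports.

Taking moments about A: B_y·3 − 5·2.5 − 20·1.5 − 88.2 = 0 → B_y = 130.7/3 = 43.5667 ≈ 43.57 kN.
ΣF_y = 0: A_y + 43.5667 − 5 − 20 = 0 → A_y = -18.57 kN.
ΣF_x = 0: no horizontal applied forces, so A_x = 0.

A_x = 0, A_y = -18.57 kN, B_y = 43.57 kN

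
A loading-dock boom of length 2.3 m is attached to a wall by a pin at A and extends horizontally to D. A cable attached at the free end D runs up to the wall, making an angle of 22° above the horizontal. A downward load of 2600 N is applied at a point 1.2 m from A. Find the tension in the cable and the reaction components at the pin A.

ΣM about A: T·sin22°·2.3 − 2600·1.2 = 0 → T = 3120/(2.3·0.374607) = 3621.19 ≈ 3621 N.
ΣF_x = 0: A_x − T·cos22° = 0 → A_x = 3621.19 × 0.927184 = 3358 N.
ΣF_y = 0: A_y + T·sin22° − 2600 = 0 → A_y = 2600 − 3621.19 × 0.374607 = 1243 N.

T = 3621 N, A_x = 3358 N, A_y = 1243 N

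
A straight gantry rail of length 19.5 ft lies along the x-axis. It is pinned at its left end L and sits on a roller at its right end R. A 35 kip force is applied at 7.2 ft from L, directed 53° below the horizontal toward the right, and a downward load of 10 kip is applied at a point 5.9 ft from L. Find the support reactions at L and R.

L_x = -21.06 kip, L_y = 24.61 kip, R_y = 13.35 kip

Moments about L: R_y·19.5 − 35·sin53°·7.2 − 10·5.9 = 0 → R_y = 260.256/19.5 = 13.3465 ≈ 13.35 kip.
ΣF_y = 0: L_y + 13.3465 − 35·sin53° − 10 = 0 → L_y = 24.61 kip.
ΣF_x = 0: L_x + 35·cos53° = 0 → L_x = -21.06 kip.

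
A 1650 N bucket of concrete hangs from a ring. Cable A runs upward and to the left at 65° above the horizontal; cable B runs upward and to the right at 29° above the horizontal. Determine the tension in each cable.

ΣF_x = 0: −T_A·cos65° + T_B·cos29° = 0 → T_B = 0.483202·T_A.
ΣF_y = 0: T_A·sin65° + T_B·sin29° = 1650.
Substitute: T_A·(0.906308 + 0.483202·0.48481) = 1650 → T_A = 1446.65 ≈ 1447 N.
Then T_B = 0.483202 × 1446.65 = 699.0 N.

T_A = 1447 N, T_B = 699.0 N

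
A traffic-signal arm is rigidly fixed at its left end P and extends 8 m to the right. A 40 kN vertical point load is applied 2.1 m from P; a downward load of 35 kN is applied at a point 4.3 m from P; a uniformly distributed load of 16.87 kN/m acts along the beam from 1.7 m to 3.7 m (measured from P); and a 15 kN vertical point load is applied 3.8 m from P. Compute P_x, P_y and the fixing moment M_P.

Resultant of the distributed load: 16.87 × 2 = 33.74 kN at 2.7 m from P.
ΣF_x = 0: P_x = 0.
ΣF_y = 0: P_y − 40 − 35 − 16.87·2 − 15 = 0 → P_y = 123.7 kN.
ΣM about P: M_P − 40·2.1 − 35·4.3 − (16.87·2)·2.7 − 15·3.8 = 0 → M_P = 382.6 kN·m.

P_x = 0, P_y = 123.7 kN, M_P = 382.6 kN·m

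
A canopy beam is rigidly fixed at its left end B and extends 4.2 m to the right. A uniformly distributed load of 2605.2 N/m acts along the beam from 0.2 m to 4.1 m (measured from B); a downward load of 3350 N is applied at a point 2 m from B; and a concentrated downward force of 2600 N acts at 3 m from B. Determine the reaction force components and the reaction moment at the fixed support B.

Resultant of the distributed load: 2605.2 × 3.9 = 10160.28 N at 2.15 m from B.
ΣF_x = 0: B_x = 0.
ΣF_y = 0: B_y − 2605.2·3.9 − 3350 − 2600 = 0 → B_y = 16110 N.
ΣM about B: M_B − (2605.2·3.9)·2.15 − 3350·2 − 2600·3 = 0 → M_B = 36340 N·m.

B_x = 0, B_y = 16110 N, M_B = 36340 N·m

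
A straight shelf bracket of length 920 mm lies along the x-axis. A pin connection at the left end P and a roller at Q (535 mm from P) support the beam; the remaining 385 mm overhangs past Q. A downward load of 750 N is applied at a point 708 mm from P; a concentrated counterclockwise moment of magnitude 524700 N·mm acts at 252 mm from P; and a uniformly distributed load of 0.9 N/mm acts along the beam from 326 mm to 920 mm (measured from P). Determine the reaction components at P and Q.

Resultant of the distributed load: 0.9 × 594 = 534.6 N at 623 mm from P.
Moments about P: Q_y·535 − 750·708 + 524700 − (0.9·594)·623 = 0 → Q_y = 339355.8/535 = 634.31 ≈ 634.3 N.
ΣF_y = 0: P_y + 634.31 − 750 − 0.9·594 = 0 → P_y = 650.3 N.
ΣF_x = 0: no horizontal applied forces, so P_x = 0.

P_x = 0, P_y = 650.3 N, Q_y = 634.3 N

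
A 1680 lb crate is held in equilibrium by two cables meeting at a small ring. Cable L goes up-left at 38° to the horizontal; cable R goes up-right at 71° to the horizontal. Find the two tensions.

T_L = 578.5 lb, T_R = 1400 lb

ΣF_x = 0: −T_L·cos38° + T_R·cos71° = 0 → T_R = 2.42042·T_L.
ΣF_y = 0: T_L·sin38° + T_R·sin71° = 1680.
Substitute: T_L·(0.615661 + 2.42042·0.945519) = 1680 → T_L = 578.47 ≈ 578.5 lb.
Then T_R = 2.42042 × 578.47 = 1400 lb.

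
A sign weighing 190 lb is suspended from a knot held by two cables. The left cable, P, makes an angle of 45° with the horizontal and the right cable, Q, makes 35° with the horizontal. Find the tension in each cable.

ΣF_x = 0: −T_P·cos45° + T_Q·cos35° = 0 → T_Q = 0.863218·T_P.
ΣF_y = 0: T_P·sin45° + T_Q·sin35° = 190.
Substitute: T_P·(0.707107 + 0.863218·0.573576) = 190 → T_P = 158.04 ≈ 158.0 lb.
Then T_Q = 0.863218 × 158.04 = 136.4 lb.

T_P = 158.0 lb, T_Q = 136.4 lb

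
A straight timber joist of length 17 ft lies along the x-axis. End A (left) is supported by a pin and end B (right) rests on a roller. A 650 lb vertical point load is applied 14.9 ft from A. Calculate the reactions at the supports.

Moments about A: B_y·17 − 650·14.9 = 0 → B_y = 9685/17 = 569.706 ≈ 569.7 lb.
ΣF_y = 0: A_y + 569.706 − 650 = 0 → A_y = 80.29 lb.
ΣF_x = 0: no horizontal applied forces, so A_x = 0.

A_x = 0, A_y = 80.29 lb, B_y = 569.7 lb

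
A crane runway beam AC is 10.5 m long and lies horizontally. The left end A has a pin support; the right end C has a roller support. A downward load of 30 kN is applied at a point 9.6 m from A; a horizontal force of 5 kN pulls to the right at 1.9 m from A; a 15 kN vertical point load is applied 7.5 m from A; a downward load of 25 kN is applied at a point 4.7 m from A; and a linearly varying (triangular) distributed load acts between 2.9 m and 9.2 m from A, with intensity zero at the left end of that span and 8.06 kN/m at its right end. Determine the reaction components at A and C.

A_x = -5.000 kN, A_y = 28.89 kN, C_y = 66.50 kN

Resultant of the triangular load: ½ × 8.06 × 6.3 = 25.389 kN, acting at 7.1 m from A (one-third of the span from the peak).
Taking moments about A: C_y·10.5 − 30·9.6 − 15·7.5 − 25·4.7 − (½·8.06·6.3)·7.1 = 0 → C_y = 698.2619/10.5 = 66.5011 ≈ 66.50 kN.
ΣF_y = 0: A_y + 66.5011 − 30 − 15 − 25 − ½·8.06·6.3 = 0 → A_y = 28.89 kN.
ΣF_x = 0: A_x + 5 = 0 → A_x = -5.000 kN.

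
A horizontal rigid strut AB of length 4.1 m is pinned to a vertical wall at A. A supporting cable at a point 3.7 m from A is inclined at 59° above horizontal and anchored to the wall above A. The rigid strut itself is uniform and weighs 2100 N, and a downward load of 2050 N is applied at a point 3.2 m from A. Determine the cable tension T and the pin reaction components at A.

T = 3426 N, A_x = 1764 N, A_y = 1214 N

ΣM about A: T·sin59°·3.7 − 2100·2.05 − 2050·3.2 = 0 → T = 10865/(3.7·0.857167) = 3425.8 ≈ 3426 N.
ΣF_x = 0: A_x − T·cos59° = 0 → A_x = 3425.8 × 0.515038 = 1764 N.
ΣF_y = 0: A_y + T·sin59° − 2100 − 2050 = 0 → A_y = 4150 − 3425.8 × 0.857167 = 1214 N.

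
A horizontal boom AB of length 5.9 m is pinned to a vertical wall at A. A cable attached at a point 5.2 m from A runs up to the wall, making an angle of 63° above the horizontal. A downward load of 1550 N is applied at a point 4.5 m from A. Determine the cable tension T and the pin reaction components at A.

T = 1505 N, A_x = 683.5 N, A_y = 208.7 N

ΣM about A: T·sin63°·5.2 − 1550·4.5 = 0 → T = 6975/(5.2·0.891007) = 1505.43 ≈ 1505 N.
ΣF_x = 0: A_x − T·cos63° = 0 → A_x = 1505.43 × 0.45399 = 683.5 N.
ΣF_y = 0: A_y + T·sin63° − 1550 = 0 → A_y = 1550 − 1505.43 × 0.891007 = 208.7 N.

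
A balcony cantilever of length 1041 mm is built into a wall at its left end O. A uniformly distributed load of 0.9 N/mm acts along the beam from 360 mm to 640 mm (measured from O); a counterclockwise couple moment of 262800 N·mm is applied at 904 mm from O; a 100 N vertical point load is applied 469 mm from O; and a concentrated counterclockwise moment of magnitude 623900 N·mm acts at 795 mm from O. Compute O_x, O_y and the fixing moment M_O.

O_x = 0, O_y = 352.0 N, M_O = -713800 N·mm

Resultant of the distributed load: 0.9 × 280 = 252 N at 500 mm from O.
ΣF_x = 0: O_x = 0.
ΣF_y = 0: O_y − 0.9·280 − 100 = 0 → O_y = 352.0 N.
ΣM about O: M_O − (0.9·280)·500 + 262800 − 100·469 + 623900 = 0 → M_O = -713800 N·mm.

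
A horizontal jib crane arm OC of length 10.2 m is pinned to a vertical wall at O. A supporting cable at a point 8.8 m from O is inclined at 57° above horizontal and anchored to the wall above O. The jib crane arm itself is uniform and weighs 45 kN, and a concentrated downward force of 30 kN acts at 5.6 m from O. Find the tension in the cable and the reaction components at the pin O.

ΣM about O: T·sin57°·8.8 − 45·5.1 − 30·5.6 = 0 → T = 397.5/(8.8·0.838671) = 53.8596 ≈ 53.86 kN.
ΣF_x = 0: O_x − T·cos57° = 0 → O_x = 53.8596 × 0.544639 = 29.33 kN.
ΣF_y = 0: O_y + T·sin57° − 45 − 30 = 0 → O_y = 75 − 53.8596 × 0.838671 = 29.83 kN.

T = 53.86 kN, O_x = 29.33 kN, O_y = 29.83 kN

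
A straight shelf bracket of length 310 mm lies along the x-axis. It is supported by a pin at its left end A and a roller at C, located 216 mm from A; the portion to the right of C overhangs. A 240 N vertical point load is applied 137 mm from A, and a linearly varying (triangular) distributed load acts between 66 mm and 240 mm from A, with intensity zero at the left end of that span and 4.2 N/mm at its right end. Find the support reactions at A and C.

Resultant of the triangular load: ½ × 4.2 × 174 = 365.4 N, acting at 182 mm from A (one-third of the span from the peak).
ΣM about A: C_y·216 − 240·137 − (½·4.2·174)·182 = 0 → C_y = 99382.8/216 = 460.106 ≈ 460.1 N.
ΣF_y = 0: A_y + 460.106 − 240 − ½·4.2·174 = 0 → A_y = 145.3 N.
ΣF_x = 0: no horizontal applied forces, so A_x = 0.

A_x = 0, A_y = 145.3 N, C_y = 460.1 N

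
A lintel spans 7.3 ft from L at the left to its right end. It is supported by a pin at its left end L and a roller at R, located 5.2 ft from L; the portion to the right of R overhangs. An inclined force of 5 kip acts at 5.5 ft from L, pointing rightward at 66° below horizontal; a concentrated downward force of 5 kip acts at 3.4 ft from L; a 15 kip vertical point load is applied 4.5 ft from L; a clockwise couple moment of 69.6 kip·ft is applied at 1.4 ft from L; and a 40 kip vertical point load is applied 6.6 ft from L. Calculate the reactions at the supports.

Taking moments about L: R_y·5.2 − 5·sin66°·5.5 − 5·3.4 − 15·4.5 − 69.6 − 40·6.6 = 0 → R_y = 443.223/5.2 = 85.2352 ≈ 85.24 kip.
ΣF_y = 0: L_y + 85.2352 − 5·sin66° − 5 − 15 − 40 = 0 → L_y = -20.67 kip.
ΣF_x = 0: L_x + 5·cos66° = 0 → L_x = -2.034 kip.

L_x = -2.034 kip, L_y = -20.67 kip, R_y = 85.24 kip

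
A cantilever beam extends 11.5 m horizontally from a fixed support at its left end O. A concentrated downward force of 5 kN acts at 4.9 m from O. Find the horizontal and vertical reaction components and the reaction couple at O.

O_x = 0, O_y = 5.000 kN, M_O = 24.50 kN·m

ΣF_x = 0: O_x = 0.
ΣF_y = 0: O_y − 5 = 0 → O_y = 5.000 kN.
ΣM about O: M_O − 5·4.9 = 0 → M_O = 24.50 kN·m.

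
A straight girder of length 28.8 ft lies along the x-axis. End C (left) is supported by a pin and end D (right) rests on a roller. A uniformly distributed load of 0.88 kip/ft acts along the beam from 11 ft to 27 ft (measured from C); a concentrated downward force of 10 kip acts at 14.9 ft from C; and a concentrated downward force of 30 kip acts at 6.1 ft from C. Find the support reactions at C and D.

Resultant of the distributed load: 0.88 × 16 = 14.08 kip at 19 ft from C.
Taking moments about C: D_y·28.8 − (0.88·16)·19 − 10·14.9 − 30·6.1 = 0 → D_y = 599.52/28.8 = 20.8167 ≈ 20.82 kip.
ΣF_y = 0: C_y + 20.8167 − 0.88·16 − 10 − 30 = 0 → C_y = 33.26 kip.
ΣF_x = 0: no horizontal applied forces, so C_x = 0.

C_x = 0, C_y = 33.26 kip, D_y = 20.82 kip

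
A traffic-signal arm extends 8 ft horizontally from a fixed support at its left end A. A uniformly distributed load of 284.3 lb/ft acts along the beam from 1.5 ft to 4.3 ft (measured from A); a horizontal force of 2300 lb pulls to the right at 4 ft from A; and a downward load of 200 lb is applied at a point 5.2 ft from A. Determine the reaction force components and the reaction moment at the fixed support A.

A_x = -2300 lb, A_y = 996.0 lb, M_A = 3349 lb·ft

Resultant of the distributed load: 284.3 × 2.8 = 796.04 lb at 2.9 ft from A.
ΣF_x = 0: A_x + 2300 = 0 → A_x = -2300 lb.
ΣF_y = 0: A_y − 284.3·2.8 − 200 = 0 → A_y = 996.0 lb.
ΣM about A: M_A − (284.3·2.8)·2.9 − 200·5.2 = 0 → M_A = 3349 lb·ft.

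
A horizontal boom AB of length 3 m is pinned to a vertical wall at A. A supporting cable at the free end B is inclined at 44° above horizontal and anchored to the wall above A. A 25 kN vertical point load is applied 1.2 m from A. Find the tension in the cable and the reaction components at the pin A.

T = 14.40 kN, A_x = 10.36 kN, A_y = 15.00 kN

ΣM about A: T·sin44°·3 − 25·1.2 = 0 → T = 30/(3·0.694658) = 14.3956 ≈ 14.40 kN.
ΣF_x = 0: A_x − T·cos44° = 0 → A_x = 14.3956 × 0.71934 = 10.36 kN.
ΣF_y = 0: A_y + T·sin44° − 25 = 0 → A_y = 25 − 14.3956 × 0.694658 = 15.00 kN.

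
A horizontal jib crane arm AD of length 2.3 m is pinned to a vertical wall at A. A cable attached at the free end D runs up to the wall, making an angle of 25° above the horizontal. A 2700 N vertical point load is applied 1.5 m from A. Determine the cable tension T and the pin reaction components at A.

ΣM about A: T·sin25°·2.3 − 2700·1.5 = 0 → T = 4050/(2.3·0.422618) = 4166.57 ≈ 4167 N.
ΣF_x = 0: A_x − T·cos25° = 0 → A_x = 4166.57 × 0.906308 = 3776 N.
ΣF_y = 0: A_y + T·sin25° − 2700 = 0 → A_y = 2700 − 4166.57 × 0.422618 = 939.1 N.

T = 4167 N, A_x = 3776 N, A_y = 939.1 N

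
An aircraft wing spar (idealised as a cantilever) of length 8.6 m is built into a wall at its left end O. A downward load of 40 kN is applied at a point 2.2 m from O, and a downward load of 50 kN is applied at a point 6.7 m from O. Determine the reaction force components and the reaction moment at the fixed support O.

O_x = 0, O_y = 90.00 kN, M_O = 423.0 kN·m

ΣF_x = 0: O_x = 0.
ΣF_y = 0: O_y − 40 − 50 = 0 → O_y = 90.00 kN.
ΣM about O: M_O − 40·2.2 − 50·6.7 = 0 → M_O = 423.0 kN·m.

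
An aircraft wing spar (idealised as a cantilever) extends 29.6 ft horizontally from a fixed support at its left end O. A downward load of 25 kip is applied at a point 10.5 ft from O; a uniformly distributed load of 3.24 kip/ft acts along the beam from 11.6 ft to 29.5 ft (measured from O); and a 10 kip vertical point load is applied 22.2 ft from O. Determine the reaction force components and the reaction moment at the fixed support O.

O_x = 0, O_y = 93.00 kip, M_O = 1676 kip·ft

Resultant of the distributed load: 3.24 × 17.9 = 57.996 kip at 20.55 ft from O.
ΣF_x = 0: O_x = 0.
ΣF_y = 0: O_y − 25 − 3.24·17.9 − 10 = 0 → O_y = 93.00 kip.
ΣM about O: M_O − 25·10.5 − (3.24·17.9)·20.55 − 10·22.2 = 0 → M_O = 1676 kip·ft.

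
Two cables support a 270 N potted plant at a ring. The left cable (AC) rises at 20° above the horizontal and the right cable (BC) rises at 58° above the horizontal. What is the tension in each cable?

T_AC = 146.3 N, T_BC = 259.4 N

ΣF_x = 0: −T_AC·cos20° + T_BC·cos58° = 0 → T_BC = 1.77328·T_AC.
ΣF_y = 0: T_AC·sin20° + T_BC·sin58° = 270.
Substitute: T_AC·(0.34202 + 1.77328·0.848048) = 270 → T_AC = 146.274 ≈ 146.3 N.
Then T_BC = 1.77328 × 146.274 = 259.4 N.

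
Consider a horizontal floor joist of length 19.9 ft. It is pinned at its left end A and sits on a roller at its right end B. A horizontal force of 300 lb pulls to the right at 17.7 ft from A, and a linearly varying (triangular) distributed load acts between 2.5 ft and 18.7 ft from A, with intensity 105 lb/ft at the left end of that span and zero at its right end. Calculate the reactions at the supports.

Resultant of the triangular load: ½ × 105 × 16.2 = 850.5 lb, acting at 7.9 ft from A (one-third of the span from the peak).
Moments about A: B_y·19.9 − (½·105·16.2)·7.9 = 0 → B_y = 6718.95/19.9 = 337.636 ≈ 337.6 lb.
ΣF_y = 0: A_y + 337.636 − ½·105·16.2 = 0 → A_y = 512.9 lb.
ΣF_x = 0: A_x + 300 = 0 → A_x = -300.0 lb.

A_x = -300.0 lb, A_y = 512.9 lb, B_y = 337.6 lb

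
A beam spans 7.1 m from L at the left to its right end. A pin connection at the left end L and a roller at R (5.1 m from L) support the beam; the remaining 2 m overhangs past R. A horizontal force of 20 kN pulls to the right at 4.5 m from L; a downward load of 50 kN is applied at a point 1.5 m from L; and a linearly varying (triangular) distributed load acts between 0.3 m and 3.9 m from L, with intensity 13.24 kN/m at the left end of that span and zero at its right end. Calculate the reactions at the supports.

Resultant of the triangular load: ½ × 13.24 × 3.6 = 23.832 kN, acting at 1.5 m from L (one-third of the span from the peak).
ΣM about L: R_y·5.1 − 50·1.5 − (½·13.24·3.6)·1.5 = 0 → R_y = 110.748/5.1 = 21.7153 ≈ 21.72 kN.
ΣF_y = 0: L_y + 21.7153 − 50 − ½·13.24·3.6 = 0 → L_y = 52.12 kN.
ΣF_x = 0: L_x + 20 = 0 → L_x = -20.00 kN.

L_x = -20.00 kN, L_y = 52.12 kN, R_y = 21.72 kN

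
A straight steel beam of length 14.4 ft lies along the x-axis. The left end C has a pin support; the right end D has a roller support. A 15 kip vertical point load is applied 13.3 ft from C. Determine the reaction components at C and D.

ΣM about C: D_y·14.4 − 15·13.3 = 0 → D_y = 199.5/14.4 = 13.8542 ≈ 13.85 kip.
ΣF_y = 0: C_y + 13.8542 − 15 = 0 → C_y = 1.146 kip.
ΣF_x = 0: no horizontal applied forces, so C_x = 0.

C_x = 0, C_y = 1.146 kip, D_y = 13.85 kip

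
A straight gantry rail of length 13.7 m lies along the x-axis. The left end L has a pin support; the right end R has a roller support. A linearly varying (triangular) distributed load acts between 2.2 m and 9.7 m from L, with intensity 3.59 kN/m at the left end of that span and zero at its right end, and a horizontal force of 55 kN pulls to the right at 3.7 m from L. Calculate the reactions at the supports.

L_x = -55.00 kN, L_y = 8.844 kN, R_y = 4.619 kN

Resultant of the triangular load: ½ × 3.59 × 7.5 = 13.4625 kN, acting at 4.7 m from L (one-third of the span from the peak).
Taking moments about L: R_y·13.7 − (½·3.59·7.5)·4.7 = 0 → R_y = 63.27375/13.7 = 4.61852 ≈ 4.619 kN.
ΣF_y = 0: L_y + 4.61852 − ½·3.59·7.5 = 0 → L_y = 8.844 kN.
ΣF_x = 0: L_x + 55 = 0 → L_x = -55.00 kN.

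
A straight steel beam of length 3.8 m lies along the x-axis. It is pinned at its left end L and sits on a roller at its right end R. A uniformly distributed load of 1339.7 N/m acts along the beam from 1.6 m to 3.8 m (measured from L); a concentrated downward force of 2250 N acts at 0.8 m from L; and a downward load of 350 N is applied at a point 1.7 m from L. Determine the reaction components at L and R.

Resultant of the distributed load: 1339.7 × 2.2 = 2947.34 N at 2.7 m from L.
ΣM about L: R_y·3.8 − (1339.7·2.2)·2.7 − 2250·0.8 − 350·1.7 = 0 → R_y = 10352.818/3.8 = 2724.43 ≈ 2724 N.
ΣF_y = 0: L_y + 2724.43 − 1339.7·2.2 − 2250 − 350 = 0 → L_y = 2823 N.
ΣF_x = 0: no horizontal applied forces, so L_x = 0.

L_x = 0, L_y = 2823 N, R_y = 2724 N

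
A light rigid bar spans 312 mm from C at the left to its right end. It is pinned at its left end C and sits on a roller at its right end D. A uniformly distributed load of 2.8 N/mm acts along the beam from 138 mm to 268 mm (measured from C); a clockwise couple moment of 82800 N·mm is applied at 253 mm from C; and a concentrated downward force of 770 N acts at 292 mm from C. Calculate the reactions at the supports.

C_x = 0, C_y = -88.86 N, D_y = 1223 N

Resultant of the distributed load: 2.8 × 130 = 364 N at 203 mm from C.
Moments about C: D_y·312 − (2.8·130)·203 − 82800 − 770·292 = 0 → D_y = 381532/312 = 1222.86 ≈ 1223 N.
ΣF_y = 0: C_y + 1222.86 − 2.8·130 − 770 = 0 → C_y = -88.86 N.
ΣF_x = 0: no horizontal applied forces, so C_x = 0.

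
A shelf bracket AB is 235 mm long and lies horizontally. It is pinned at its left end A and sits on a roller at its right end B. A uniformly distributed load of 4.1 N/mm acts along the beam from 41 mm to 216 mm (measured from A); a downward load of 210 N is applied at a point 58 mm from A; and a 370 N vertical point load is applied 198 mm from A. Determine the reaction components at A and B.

A_x = 0, A_y = 541.6 N, B_y = 755.9 N

Resultant of the distributed load: 4.1 × 175 = 717.5 N at 128.5 mm from A.
Taking moments about A: B_y·235 − (4.1·175)·128.5 − 210·58 − 370·198 = 0 → B_y = 177638.75/235 = 755.91 ≈ 755.9 N.
ΣF_y = 0: A_y + 755.91 − 4.1·175 − 210 − 370 = 0 → A_y = 541.6 N.
ΣF_x = 0: no horizontal applied forces, so A_x = 0.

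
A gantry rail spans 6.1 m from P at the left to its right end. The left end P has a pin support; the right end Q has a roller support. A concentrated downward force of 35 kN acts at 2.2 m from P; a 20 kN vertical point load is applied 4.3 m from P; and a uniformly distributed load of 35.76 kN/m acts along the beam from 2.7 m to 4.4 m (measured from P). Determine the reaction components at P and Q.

P_x = 0, P_y = 53.69 kN, Q_y = 62.10 kN

Resultant of the distributed load: 35.76 × 1.7 = 60.792 kN at 3.55 m from P.
Taking moments about P: Q_y·6.1 − 35·2.2 − 20·4.3 − (35.76·1.7)·3.55 = 0 → Q_y = 378.8116/6.1 = 62.1003 ≈ 62.10 kN.
ΣF_y = 0: P_y + 62.1003 − 35 − 20 − 35.76·1.7 = 0 → P_y = 53.69 kN.
ΣF_x = 0: no horizontal applied forces, so P_x = 0.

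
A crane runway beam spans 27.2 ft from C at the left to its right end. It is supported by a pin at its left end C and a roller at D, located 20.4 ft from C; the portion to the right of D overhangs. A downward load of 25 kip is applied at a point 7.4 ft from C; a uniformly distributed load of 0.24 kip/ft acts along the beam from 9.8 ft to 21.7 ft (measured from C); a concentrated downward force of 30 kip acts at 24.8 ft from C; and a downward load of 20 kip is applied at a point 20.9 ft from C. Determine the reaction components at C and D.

Resultant of the distributed load: 0.24 × 11.9 = 2.856 kip at 15.75 ft from C.
ΣM about C: D_y·20.4 − 25·7.4 − (0.24·11.9)·15.75 − 30·24.8 − 20·20.9 = 0 → D_y = 1391.982/20.4 = 68.2344 ≈ 68.23 kip.
ΣF_y = 0: C_y + 68.2344 − 25 − 0.24·11.9 − 30 − 20 = 0 → C_y = 9.622 kip.
ΣF_x = 0: no horizontal applied forces, so C_x = 0.

C_x = 0, C_y = 9.622 kip, D_y = 68.23 kip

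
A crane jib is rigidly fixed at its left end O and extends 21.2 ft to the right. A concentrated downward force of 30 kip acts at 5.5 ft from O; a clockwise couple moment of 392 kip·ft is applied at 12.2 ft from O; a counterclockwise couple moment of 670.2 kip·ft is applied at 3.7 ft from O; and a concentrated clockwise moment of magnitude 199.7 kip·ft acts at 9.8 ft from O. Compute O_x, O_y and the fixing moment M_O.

ΣF_x = 0: O_x = 0.
ΣF_y = 0: O_y − 30 = 0 → O_y = 30.00 kip.
ΣM about O: M_O − 30·5.5 − 392 + 670.2 − 199.7 = 0 → M_O = 86.50 kip·ft.

O_x = 0, O_y = 30.00 kip, M_O = 86.50 kip·ft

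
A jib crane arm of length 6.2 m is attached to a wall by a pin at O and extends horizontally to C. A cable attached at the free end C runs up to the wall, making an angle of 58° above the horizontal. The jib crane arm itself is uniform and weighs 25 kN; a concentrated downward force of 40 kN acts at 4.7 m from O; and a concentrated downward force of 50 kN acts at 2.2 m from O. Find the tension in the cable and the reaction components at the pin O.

T = 71.42 kN, O_x = 37.84 kN, O_y = 54.44 kN

ΣM about O: T·sin58°·6.2 − 25·3.1 − 40·4.7 − 50·2.2 = 0 → T = 375.5/(6.2·0.848048) = 71.4164 ≈ 71.42 kN.
ΣF_x = 0: O_x − T·cos58° = 0 → O_x = 71.4164 × 0.529919 = 37.84 kN.
ΣF_y = 0: O_y + T·sin58° − 25 − 40 − 50 = 0 → O_y = 115 − 71.4164 × 0.848048 = 54.44 kN.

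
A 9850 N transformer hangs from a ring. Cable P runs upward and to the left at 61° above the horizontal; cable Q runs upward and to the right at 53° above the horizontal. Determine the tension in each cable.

T_P = 6489 N, T_Q = 5227 N

ΣF_x = 0: −T_P·cos61° + T_Q·cos53° = 0 → T_Q = 0.805579·T_P.
ΣF_y = 0: T_P·sin61° + T_Q·sin53° = 9850.
Substitute: T_P·(0.87462 + 0.805579·0.798636) = 9850 → T_P = 6488.87 ≈ 6489 N.
Then T_Q = 0.805579 × 6488.87 = 5227 N.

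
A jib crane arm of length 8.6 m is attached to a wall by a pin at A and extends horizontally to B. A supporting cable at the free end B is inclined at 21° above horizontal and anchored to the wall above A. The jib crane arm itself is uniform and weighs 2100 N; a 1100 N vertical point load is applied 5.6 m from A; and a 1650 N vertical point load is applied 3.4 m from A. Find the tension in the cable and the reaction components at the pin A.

T = 6749 N, A_x = 6301 N, A_y = 2431 N

ΣM about A: T·sin21°·8.6 − 2100·4.3 − 1100·5.6 − 1650·3.4 = 0 → T = 20800/(8.6·0.358368) = 6748.94 ≈ 6749 N.
ΣF_x = 0: A_x − T·cos21° = 0 → A_x = 6748.94 × 0.93358 = 6301 N.
ΣF_y = 0: A_y + T·sin21° − 2100 − 1100 − 1650 = 0 → A_y = 4850 − 6748.94 × 0.358368 = 2431 N.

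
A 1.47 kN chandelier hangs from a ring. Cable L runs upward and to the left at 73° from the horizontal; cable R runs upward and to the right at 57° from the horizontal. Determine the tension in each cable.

ΣF_x = 0: −T_L·cos73° + T_R·cos57° = 0 → T_R = 0.536817·T_L.
ΣF_y = 0: T_L·sin73° + T_R·sin57° = 1.47.
Substitute: T_L·(0.956305 + 0.536817·0.838671) = 1.47 → T_L = 1.04513 ≈ 1.045 kN.
Then T_R = 0.536817 × 1.04513 = 0.5610 kN.

T_L = 1.045 kN, T_R = 0.5610 kN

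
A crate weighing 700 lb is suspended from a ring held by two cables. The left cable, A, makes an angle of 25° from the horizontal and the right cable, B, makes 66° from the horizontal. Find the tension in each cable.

T_A = 284.8 lb, T_B = 634.5 lb

ΣF_x = 0: −T_A·cos25° + T_B·cos66° = 0 → T_B = 2.22824·T_A.
ΣF_y = 0: T_A·sin25° + T_B·sin66° = 700.
Substitute: T_A·(0.422618 + 2.22824·0.913545) = 700 → T_A = 284.759 ≈ 284.8 lb.
Then T_B = 2.22824 × 284.759 = 634.5 lb.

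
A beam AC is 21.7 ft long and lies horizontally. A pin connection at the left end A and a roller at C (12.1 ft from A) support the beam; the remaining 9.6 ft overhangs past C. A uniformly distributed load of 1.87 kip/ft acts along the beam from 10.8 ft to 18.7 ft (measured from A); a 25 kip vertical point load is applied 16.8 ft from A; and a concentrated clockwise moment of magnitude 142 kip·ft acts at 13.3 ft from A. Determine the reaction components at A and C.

A_x = 0, A_y = -24.68 kip, C_y = 64.45 kip

Resultant of the distributed load: 1.87 × 7.9 = 14.773 kip at 14.75 ft from A.
Taking moments about A: C_y·12.1 − (1.87·7.9)·14.75 − 25·16.8 − 142 = 0 → C_y = 779.90175/12.1 = 64.4547 ≈ 64.45 kip.
ΣF_y = 0: A_y + 64.4547 − 1.87·7.9 − 25 = 0 → A_y = -24.68 kip.
ΣF_x = 0: no horizontal applied forces, so A_x = 0.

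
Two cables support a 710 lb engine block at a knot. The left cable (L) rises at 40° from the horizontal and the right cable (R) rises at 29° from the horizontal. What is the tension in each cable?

T_L = 665.2 lb, T_R = 582.6 lb

ΣF_x = 0: −T_L·cos40° + T_R·cos29° = 0 → T_R = 0.87586·T_L.
ΣF_y = 0: T_L·sin40° + T_R·sin29° = 710.
Substitute: T_L·(0.642788 + 0.87586·0.48481) = 710 → T_L = 665.159 ≈ 665.2 lb.
Then T_R = 0.87586 × 665.159 = 582.6 lb.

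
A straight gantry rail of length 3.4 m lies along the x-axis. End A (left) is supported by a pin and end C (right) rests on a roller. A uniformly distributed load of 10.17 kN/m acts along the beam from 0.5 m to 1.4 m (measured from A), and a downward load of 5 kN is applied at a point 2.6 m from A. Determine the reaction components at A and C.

A_x = 0, A_y = 7.772 kN, C_y = 6.381 kN

Resultant of the distributed load: 10.17 × 0.9 = 9.153 kN at 0.95 m from A.
Moments about A: C_y·3.4 − (10.17·0.9)·0.95 − 5·2.6 = 0 → C_y = 21.69535/3.4 = 6.38099 ≈ 6.381 kN.
ΣF_y = 0: A_y + 6.38099 − 10.17·0.9 − 5 = 0 → A_y = 7.772 kN.
ΣF_x = 0: no horizontal applied forces, so A_x = 0.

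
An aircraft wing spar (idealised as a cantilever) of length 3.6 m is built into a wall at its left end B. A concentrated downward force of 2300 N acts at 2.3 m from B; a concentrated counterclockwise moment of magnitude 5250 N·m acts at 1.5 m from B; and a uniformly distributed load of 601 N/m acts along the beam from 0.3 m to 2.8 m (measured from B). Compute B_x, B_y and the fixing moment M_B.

B_x = 0, B_y = 3802 N, M_B = 2369 N·m

Resultant of the distributed load: 601 × 2.5 = 1502.5 N at 1.55 m from B.
ΣF_x = 0: B_x = 0.
ΣF_y = 0: B_y − 2300 − 601·2.5 = 0 → B_y = 3802 N.
ΣM about B: M_B − 2300·2.3 + 5250 − (601·2.5)·1.55 = 0 → M_B = 2369 N·m.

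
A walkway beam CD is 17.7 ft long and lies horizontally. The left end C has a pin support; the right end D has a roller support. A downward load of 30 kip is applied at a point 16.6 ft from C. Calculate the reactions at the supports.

Moments about C: D_y·17.7 − 30·16.6 = 0 → D_y = 498/17.7 = 28.1356 ≈ 28.14 kip.
ΣF_y = 0: C_y + 28.1356 − 30 = 0 → C_y = 1.864 kip.
ΣF_x = 0: no horizontal applied forces, so C_x = 0.

C_x = 0, C_y = 1.864 kip, D_y = 28.14 kip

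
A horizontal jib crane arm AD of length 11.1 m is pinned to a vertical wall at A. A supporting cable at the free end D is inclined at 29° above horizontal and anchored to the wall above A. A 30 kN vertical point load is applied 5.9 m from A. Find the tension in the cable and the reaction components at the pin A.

ΣM about A: T·sin29°·11.1 − 30·5.9 = 0 → T = 177/(11.1·0.48481) = 32.8911 ≈ 32.89 kN.
ΣF_x = 0: A_x − T·cos29° = 0 → A_x = 32.8911 × 0.87462 = 28.77 kN.
ΣF_y = 0: A_y + T·sin29° − 30 = 0 → A_y = 30 − 32.8911 × 0.48481 = 14.05 kN.

T = 32.89 kN, A_x = 28.77 kN, A_y = 14.05 kN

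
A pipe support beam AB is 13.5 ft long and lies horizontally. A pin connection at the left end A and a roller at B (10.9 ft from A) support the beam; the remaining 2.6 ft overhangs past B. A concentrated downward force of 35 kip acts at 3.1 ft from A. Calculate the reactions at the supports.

ΣM about A: B_y·10.9 − 35·3.1 = 0 → B_y = 108.5/10.9 = 9.95413 ≈ 9.954 kip.
ΣF_y = 0: A_y + 9.95413 − 35 = 0 → A_y = 25.05 kip.
ΣF_x = 0: no horizontal applied forces, so A_x = 0.

A_x = 0, A_y = 25.05 kip, B_y = 9.954 kip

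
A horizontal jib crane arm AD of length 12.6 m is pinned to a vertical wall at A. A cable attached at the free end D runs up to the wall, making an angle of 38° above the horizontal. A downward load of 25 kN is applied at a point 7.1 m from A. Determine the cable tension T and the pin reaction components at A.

ΣM about A: T·sin38°·12.6 − 25·7.1 = 0 → T = 177.5/(12.6·0.615661) = 22.8816 ≈ 22.88 kN.
ΣF_x = 0: A_x − T·cos38° = 0 → A_x = 22.8816 × 0.788011 = 18.03 kN.
ΣF_y = 0: A_y + T·sin38° − 25 = 0 → A_y = 25 − 22.8816 × 0.615661 = 10.91 kN.

T = 22.88 kN, A_x = 18.03 kN, A_y = 10.91 kN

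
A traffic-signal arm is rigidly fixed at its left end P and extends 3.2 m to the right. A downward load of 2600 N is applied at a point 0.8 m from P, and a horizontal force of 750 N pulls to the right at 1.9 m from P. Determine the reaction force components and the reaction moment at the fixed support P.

ΣF_x = 0: P_x + 750 = 0 → P_x = -750.0 N.
ΣF_y = 0: P_y − 2600 = 0 → P_y = 2600 N.
ΣM about P: M_P − 2600·0.8 = 0 → M_P = 2080 N·m.

P_x = -750.0 N, P_y = 2600 N, M_P = 2080 N·m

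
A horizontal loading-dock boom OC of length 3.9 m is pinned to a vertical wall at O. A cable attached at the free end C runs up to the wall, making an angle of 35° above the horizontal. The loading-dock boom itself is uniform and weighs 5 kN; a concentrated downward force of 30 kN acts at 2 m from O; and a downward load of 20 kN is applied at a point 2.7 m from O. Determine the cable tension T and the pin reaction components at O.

T = 55.32 kN, O_x = 45.32 kN, O_y = 23.27 kN

ΣM about O: T·sin35°·3.9 − 5·1.95 − 30·2 − 20·2.7 = 0 → T = 123.75/(3.9·0.573576) = 55.321 ≈ 55.32 kN.
ΣF_x = 0: O_x − T·cos35° = 0 → O_x = 55.321 × 0.819152 = 45.32 kN.
ΣF_y = 0: O_y + T·sin35° − 5 − 30 − 20 = 0 → O_y = 55 − 55.321 × 0.573576 = 23.27 kN.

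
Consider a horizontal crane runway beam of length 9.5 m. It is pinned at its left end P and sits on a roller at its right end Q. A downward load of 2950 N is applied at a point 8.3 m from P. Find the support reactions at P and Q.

Moments about P: Q_y·9.5 − 2950·8.3 = 0 → Q_y = 24485/9.5 = 2577.37 ≈ 2577 N.
ΣF_y = 0: P_y + 2577.37 − 2950 = 0 → P_y = 372.6 N.
ΣF_x = 0: no horizontal applied forces, so P_x = 0.

P_x = 0, P_y = 372.6 N, Q_y = 2577 N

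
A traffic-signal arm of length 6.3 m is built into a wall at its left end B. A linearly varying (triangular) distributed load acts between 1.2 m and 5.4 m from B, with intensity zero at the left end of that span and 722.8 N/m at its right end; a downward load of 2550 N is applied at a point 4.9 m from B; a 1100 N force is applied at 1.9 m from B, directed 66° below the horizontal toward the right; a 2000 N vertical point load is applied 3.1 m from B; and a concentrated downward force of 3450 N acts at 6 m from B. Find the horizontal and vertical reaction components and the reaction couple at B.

Resultant of the triangular load: ½ × 722.8 × 4.2 = 1517.88 N, acting at 4 m from B (one-third of the span from the peak).
ΣF_x = 0: B_x + 1100·cos66° = 0 → B_x = -447.4 N.
ΣF_y = 0: B_y − ½·722.8·4.2 − 2550 − 1100·sin66° − 2000 − 3450 = 0 → B_y = 10520 N.
ΣM about B: M_B − (½·722.8·4.2)·4 − 2550·4.9 − 1100·sin66°·1.9 − 2000·3.1 − 3450·6 = 0 → M_B = 47380 N·m.

B_x = -447.4 N, B_y = 10520 N, M_B = 47380 N·m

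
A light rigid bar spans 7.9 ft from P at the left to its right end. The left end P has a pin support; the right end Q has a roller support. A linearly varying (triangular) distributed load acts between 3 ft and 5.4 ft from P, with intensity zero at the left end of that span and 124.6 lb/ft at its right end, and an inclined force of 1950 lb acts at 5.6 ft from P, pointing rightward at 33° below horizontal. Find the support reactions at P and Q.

P_x = -1635 lb, P_y = 371.7 lb, Q_y = 839.9 lb

Resultant of the triangular load: ½ × 124.6 × 2.4 = 149.52 lb, acting at 4.6 ft from P (one-third of the span from the peak).
Taking moments about P: Q_y·7.9 − (½·124.6·2.4)·4.6 − 1950·sin33°·5.6 = 0 → Q_y = 6635.25/7.9 = 839.905 ≈ 839.9 lb.
ΣF_y = 0: P_y + 839.905 − ½·124.6·2.4 − 1950·sin33° = 0 → P_y = 371.7 lb.
ΣF_x = 0: P_x + 1950·cos33° = 0 → P_x = -1635 lb.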